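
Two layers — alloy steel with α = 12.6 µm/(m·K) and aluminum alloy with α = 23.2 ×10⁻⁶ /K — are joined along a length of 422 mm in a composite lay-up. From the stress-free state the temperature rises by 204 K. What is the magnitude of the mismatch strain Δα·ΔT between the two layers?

2.16×10⁻³

Δα = |12.6 − 23.2|×10⁻⁶/K = 10.6×10⁻⁶/K.
Mismatch strain = Δα·ΔT = 10.6×10⁻⁶ × 204.0 = 2.16×10⁻³.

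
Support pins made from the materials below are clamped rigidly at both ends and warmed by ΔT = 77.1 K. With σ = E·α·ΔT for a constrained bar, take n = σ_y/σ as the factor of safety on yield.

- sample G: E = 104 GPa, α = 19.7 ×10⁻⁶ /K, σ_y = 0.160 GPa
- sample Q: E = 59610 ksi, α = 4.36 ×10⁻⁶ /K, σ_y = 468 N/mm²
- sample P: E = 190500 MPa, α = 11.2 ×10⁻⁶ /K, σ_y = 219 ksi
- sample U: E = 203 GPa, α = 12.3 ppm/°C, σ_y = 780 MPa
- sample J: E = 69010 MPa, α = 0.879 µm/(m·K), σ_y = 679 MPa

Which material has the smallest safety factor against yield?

With everything in SI (GPa, ×10⁻⁶/K, MPa):
  sample G: E = 104.0, α = 19.7, σ_y = 160.0 → σ = 158 MPa, n = 1.01
  sample Q: E = 411.0, α = 4.36, σ_y = 468.0 → σ = 138 MPa, n = 3.39
  sample P: E = 190.5, α = 11.2, σ_y = 1510 → σ = 165 MPa, n = 9.18
  sample U: E = 203.0, α = 12.3, σ_y = 780.0 → σ = 193 MPa, n = 4.05
  sample J: E = 69.01, α = 0.879, σ_y = 679.0 → σ = 4.68 MPa, n = 145
Sample G has the lowest safety factor, n = 1.01.

sample G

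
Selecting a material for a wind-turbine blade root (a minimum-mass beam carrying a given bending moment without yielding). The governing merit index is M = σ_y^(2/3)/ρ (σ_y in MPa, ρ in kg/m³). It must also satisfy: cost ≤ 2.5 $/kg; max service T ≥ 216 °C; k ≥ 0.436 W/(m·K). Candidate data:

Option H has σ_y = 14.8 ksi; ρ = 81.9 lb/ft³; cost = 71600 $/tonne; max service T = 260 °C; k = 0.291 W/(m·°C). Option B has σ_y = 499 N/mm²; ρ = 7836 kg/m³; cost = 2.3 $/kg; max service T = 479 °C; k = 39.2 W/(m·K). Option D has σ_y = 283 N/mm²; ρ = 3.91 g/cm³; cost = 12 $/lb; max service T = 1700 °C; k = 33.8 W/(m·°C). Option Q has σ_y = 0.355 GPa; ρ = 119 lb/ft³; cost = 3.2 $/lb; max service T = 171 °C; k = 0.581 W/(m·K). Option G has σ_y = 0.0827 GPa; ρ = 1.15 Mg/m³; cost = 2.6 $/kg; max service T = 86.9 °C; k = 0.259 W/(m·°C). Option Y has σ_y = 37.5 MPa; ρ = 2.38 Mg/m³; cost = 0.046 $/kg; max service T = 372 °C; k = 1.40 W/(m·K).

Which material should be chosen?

Screen on constraints: cost ≤ 2.5 $/kg; max service T ≥ 216 °C; k ≥ 0.436 W/(m·K). Survivors: option B, option Y.
In SI units:
  option B: σ_y = 499.0 MPa, ρ = 7836 kg/m³
  option Y: σ_y = 37.50 MPa, ρ = 2380 kg/m³
  option B: M = 8.03×10⁻³
  option Y: M = 4.71×10⁻³
Highest index: option B.

option B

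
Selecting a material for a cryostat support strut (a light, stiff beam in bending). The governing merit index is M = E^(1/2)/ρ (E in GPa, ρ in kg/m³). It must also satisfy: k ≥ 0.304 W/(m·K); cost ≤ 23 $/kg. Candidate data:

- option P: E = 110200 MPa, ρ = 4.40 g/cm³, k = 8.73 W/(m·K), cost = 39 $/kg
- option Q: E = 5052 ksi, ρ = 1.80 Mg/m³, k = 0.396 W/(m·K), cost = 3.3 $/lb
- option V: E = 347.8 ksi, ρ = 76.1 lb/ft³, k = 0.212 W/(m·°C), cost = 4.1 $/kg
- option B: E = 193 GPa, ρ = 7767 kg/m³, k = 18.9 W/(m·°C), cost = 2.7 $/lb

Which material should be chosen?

Screen on constraints: k ≥ 0.304 W/(m·K); cost ≤ 23 $/kg. Survivors: option Q, option B.
Normalizing units and computing the index:
  option Q: E = 34.83 GPa, ρ = 1800 kg/m³
  option B: E = 193.0 GPa, ρ = 7767 kg/m³
  option Q: M = 3.28×10⁻³
  option B: M = 1.79×10⁻³
Option Q ranks first.

option Q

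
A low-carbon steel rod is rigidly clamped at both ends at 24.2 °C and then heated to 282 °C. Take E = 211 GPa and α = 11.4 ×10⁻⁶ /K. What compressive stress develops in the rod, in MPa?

620 MPa

ΔT = 257.8 K. Constrained thermal stress σ = E·α·ΔT = 211.0×10³ MPa × 11.4×10⁻⁶ × 257.8 = 620 MPa (compressive).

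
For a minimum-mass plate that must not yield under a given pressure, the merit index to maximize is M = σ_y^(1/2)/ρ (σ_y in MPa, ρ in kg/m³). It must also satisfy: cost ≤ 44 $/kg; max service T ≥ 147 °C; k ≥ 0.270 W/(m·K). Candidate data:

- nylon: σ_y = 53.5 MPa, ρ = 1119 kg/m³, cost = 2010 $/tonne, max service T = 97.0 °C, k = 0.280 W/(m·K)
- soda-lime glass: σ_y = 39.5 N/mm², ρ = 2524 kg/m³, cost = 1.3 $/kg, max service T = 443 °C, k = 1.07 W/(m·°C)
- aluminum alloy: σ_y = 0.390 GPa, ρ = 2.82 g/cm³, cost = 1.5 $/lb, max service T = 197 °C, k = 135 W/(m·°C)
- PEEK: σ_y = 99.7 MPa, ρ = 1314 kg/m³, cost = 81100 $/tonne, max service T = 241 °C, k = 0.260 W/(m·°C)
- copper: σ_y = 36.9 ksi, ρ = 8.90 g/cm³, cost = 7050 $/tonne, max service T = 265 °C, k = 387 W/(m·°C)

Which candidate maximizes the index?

Screen on constraints: cost ≤ 44 $/kg; max service T ≥ 147 °C; k ≥ 0.270 W/(m·K). Survivors: soda-lime glass, aluminum alloy, copper.
Normalizing units and computing the index:
  soda-lime glass: σ_y = 39.50 MPa, ρ = 2524 kg/m³
  aluminum alloy: σ_y = 390.0 MPa, ρ = 2820 kg/m³
  copper: σ_y = 254.4 MPa, ρ = 8900 kg/m³
  aluminum alloy: M = 7.00×10⁻³
  soda-lime glass: M = 2.49×10⁻³
  copper: M = 1.79×10⁻³
Highest index: aluminum alloy.

aluminum alloy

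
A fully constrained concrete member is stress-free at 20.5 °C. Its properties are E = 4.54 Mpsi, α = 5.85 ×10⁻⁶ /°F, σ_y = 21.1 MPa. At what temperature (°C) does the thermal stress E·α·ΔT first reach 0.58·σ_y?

E = 4.54 Mpsi = 31.30 GPa.
α = 5.85×10⁻⁶/°F × 9/5 = 10.5×10⁻⁶/K.
E·α·ΔT = 12.24 MPa ⇒ ΔT = 12.24 / (31.30×10³ × 10.5×10⁻⁶) = 37.13 K.
T = 20.5 + 37.13 = 57.63 °C.

57.6 °C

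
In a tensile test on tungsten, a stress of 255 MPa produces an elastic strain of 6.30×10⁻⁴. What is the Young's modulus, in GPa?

E = σ/ε = 255 MPa / 6.30×10⁻⁴ = 404800 MPa = 405 GPa.

405 GPa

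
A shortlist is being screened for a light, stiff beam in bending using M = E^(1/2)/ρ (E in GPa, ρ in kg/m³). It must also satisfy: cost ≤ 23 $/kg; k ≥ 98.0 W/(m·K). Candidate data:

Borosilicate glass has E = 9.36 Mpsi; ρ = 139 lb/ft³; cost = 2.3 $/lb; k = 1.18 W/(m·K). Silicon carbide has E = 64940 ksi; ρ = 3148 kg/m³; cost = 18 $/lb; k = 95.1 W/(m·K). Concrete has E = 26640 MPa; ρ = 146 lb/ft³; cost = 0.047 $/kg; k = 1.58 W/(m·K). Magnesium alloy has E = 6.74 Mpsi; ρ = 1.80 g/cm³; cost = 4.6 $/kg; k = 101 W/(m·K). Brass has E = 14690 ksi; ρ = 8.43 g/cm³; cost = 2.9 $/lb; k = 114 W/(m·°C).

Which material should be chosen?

Screen on constraints: cost ≤ 23 $/kg; k ≥ 98.0 W/(m·K). Survivors: magnesium alloy, brass.
Normalizing units and computing the index:
  magnesium alloy: E = 46.47 GPa, ρ = 1800 kg/m³
  brass: E = 101.3 GPa, ρ = 8430 kg/m³
  magnesium alloy: M = 3.79×10⁻³
  brass: M = 1.19×10⁻³
Magnesium alloy has the largest M.

magnesium alloy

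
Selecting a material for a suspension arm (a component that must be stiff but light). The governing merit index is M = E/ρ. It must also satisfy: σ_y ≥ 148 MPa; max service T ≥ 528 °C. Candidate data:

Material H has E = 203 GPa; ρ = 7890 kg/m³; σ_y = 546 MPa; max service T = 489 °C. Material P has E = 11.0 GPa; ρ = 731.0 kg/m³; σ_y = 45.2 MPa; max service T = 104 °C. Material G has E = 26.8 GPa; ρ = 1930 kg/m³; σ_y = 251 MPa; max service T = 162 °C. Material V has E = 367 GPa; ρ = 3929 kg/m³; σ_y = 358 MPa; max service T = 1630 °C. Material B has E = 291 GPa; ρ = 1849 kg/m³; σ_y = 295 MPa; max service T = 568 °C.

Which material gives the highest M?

material B

Screen on constraints: σ_y ≥ 148 MPa; max service T ≥ 528 °C. Survivors: material V, material B.
Per-candidate index values:
  material B: M = 157 MN·m/kg
  material V: M = 93.4 MN·m/kg
Material B ranks first.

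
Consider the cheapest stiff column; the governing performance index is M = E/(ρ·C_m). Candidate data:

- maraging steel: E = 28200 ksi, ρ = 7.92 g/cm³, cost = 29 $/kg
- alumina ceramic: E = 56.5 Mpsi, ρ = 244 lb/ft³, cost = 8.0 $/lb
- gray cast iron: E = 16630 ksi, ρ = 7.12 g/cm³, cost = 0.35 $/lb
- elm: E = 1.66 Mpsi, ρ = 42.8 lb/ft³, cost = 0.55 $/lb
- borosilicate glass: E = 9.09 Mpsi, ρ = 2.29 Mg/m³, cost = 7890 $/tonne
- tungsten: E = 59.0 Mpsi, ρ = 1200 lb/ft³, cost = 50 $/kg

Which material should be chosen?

Normalizing units and computing the index:
  maraging steel: E = 194.4 GPa, ρ = 7920 kg/m³, cost = 29.00 $/kg
  alumina ceramic: E = 389.6 GPa, ρ = 3909 kg/m³, cost = 17.64 $/kg
  gray cast iron: E = 114.7 GPa, ρ = 7120 kg/m³, cost = 0.7716 $/kg
  elm: E = 11.45 GPa, ρ = 685.6 kg/m³, cost = 1.213 $/kg
  borosilicate glass: E = 62.67 GPa, ρ = 2290 kg/m³, cost = 7.890 $/kg
  tungsten: E = 406.8 GPa, ρ = 19220 kg/m³, cost = 50.00 $/kg
  gray cast iron: M = 20.9 MN·m per $
  elm: M = 13.8 MN·m per $
  alumina ceramic: M = 5.65 MN·m per $
  borosilicate glass: M = 3.47 MN·m per $
  maraging steel: M = 0.847 MN·m per $
  tungsten: M = 0.423 MN·m per $
Gray cast iron has the largest M.

gray cast iron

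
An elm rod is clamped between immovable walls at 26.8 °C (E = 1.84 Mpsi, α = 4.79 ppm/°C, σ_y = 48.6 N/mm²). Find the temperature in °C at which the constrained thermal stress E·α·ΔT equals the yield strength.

827 °C

E = 1.84 Mpsi = 12.69 GPa.
σ_y = 48.6 N/mm² = 48.60 MPa.
E·α·ΔT = 48.60 MPa ⇒ ΔT = 48.60 / (12.69×10³ × 4.79×10⁻⁶) = 799.8 K.
T = 26.8 + 799.8 = 826.6 °C.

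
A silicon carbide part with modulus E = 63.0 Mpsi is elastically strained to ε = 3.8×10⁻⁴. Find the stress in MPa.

E = 63.0 Mpsi = 434.4 GPa.
σ = E·ε = 434400 MPa × 3.8×10⁻⁴ = 165 MPa.

165 MPa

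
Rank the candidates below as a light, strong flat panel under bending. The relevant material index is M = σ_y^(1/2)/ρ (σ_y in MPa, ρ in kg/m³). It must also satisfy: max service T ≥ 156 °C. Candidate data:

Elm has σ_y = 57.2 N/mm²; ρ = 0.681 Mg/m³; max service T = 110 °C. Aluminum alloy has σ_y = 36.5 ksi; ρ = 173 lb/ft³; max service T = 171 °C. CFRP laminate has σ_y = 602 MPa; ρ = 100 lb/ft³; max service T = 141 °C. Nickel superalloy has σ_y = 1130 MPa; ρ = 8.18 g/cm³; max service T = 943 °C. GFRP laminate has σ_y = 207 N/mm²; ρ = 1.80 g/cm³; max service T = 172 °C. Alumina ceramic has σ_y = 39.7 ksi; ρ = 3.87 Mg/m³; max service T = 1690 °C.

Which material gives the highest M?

Screen on constraints: max service T ≥ 156 °C. Survivors: aluminum alloy, nickel superalloy, GFRP laminate, alumina ceramic.
Putting every candidate on a common basis:
  aluminum alloy: σ_y = 251.7 MPa, ρ = 2771 kg/m³
  nickel superalloy: σ_y = 1130 MPa, ρ = 8180 kg/m³
  GFRP laminate: σ_y = 207.0 MPa, ρ = 1800 kg/m³
  alumina ceramic: σ_y = 273.7 MPa, ρ = 3870 kg/m³
  GFRP laminate: M = 7.99×10⁻³
  aluminum alloy: M = 5.72×10⁻³
  alumina ceramic: M = 4.28×10⁻³
  nickel superalloy: M = 4.11×10⁻³
GFRP laminate ranks first.

GFRP laminate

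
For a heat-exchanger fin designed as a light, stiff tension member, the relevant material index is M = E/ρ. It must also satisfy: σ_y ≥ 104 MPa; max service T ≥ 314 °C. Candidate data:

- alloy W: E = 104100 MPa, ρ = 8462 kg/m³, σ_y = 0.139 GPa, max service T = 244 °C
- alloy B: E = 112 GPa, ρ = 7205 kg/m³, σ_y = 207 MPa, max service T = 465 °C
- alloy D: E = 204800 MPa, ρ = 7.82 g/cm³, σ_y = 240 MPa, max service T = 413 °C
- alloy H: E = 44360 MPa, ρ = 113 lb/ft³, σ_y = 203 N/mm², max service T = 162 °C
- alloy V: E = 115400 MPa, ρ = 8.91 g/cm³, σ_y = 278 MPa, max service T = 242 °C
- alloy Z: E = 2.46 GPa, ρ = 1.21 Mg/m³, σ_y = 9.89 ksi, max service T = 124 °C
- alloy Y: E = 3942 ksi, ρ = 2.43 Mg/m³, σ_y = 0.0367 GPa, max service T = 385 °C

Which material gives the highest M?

Screen on constraints: σ_y ≥ 104 MPa; max service T ≥ 314 °C. Survivors: alloy B, alloy D.
In SI units:
  alloy B: E = 112.0 GPa, ρ = 7205 kg/m³
  alloy D: E = 204.8 GPa, ρ = 7820 kg/m³
  alloy D: M = 26.2 MN·m/kg
  alloy B: M = 15.5 MN·m/kg
Alloy D has the largest M.

alloy D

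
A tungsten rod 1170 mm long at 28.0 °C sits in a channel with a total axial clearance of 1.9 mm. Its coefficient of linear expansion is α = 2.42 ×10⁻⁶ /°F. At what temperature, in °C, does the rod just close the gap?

α = 2.42×10⁻⁶/°F × 9/5 = 4.36×10⁻⁶/K.
α·L₀·ΔT = 1.9 mm ⇒ ΔT = 1.9 / (4.36×10⁻⁶ × 1170.0) = 372.8 K.
T = 28.0 + 372.8 = 400.8 °C.

401 °C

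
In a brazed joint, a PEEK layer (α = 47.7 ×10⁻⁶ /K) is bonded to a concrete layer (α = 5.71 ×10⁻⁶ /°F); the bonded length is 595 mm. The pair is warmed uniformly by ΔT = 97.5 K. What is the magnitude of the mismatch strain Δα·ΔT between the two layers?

concrete: α = 5.71×10⁻⁶/°F × 9/5 = 10.3×10⁻⁶/K.
Δα = |47.7 − 10.3|×10⁻⁶/K = 37.4×10⁻⁶/K.
Mismatch strain = Δα·ΔT = 37.4×10⁻⁶ × 97.5 = 3.65×10⁻³.

3.65×10⁻³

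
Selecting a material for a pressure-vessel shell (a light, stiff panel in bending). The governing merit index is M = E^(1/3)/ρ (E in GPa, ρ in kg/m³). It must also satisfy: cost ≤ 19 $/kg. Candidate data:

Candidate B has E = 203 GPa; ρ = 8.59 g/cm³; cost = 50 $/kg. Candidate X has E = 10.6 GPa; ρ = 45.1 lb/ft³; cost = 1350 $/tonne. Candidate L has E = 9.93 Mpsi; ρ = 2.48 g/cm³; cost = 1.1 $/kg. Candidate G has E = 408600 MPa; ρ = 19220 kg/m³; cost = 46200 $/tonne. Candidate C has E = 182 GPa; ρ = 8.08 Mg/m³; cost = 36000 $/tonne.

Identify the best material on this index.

candidate X

Screen on constraints: cost ≤ 19 $/kg. Survivors: candidate X, candidate L.
After converting to SI:
  candidate X: E = 10.60 GPa, ρ = 722.4 kg/m³
  candidate L: E = 68.46 GPa, ρ = 2480 kg/m³
  candidate X: M = 3.04×10⁻³
  candidate L: M = 1.65×10⁻³
Candidate X ranks first.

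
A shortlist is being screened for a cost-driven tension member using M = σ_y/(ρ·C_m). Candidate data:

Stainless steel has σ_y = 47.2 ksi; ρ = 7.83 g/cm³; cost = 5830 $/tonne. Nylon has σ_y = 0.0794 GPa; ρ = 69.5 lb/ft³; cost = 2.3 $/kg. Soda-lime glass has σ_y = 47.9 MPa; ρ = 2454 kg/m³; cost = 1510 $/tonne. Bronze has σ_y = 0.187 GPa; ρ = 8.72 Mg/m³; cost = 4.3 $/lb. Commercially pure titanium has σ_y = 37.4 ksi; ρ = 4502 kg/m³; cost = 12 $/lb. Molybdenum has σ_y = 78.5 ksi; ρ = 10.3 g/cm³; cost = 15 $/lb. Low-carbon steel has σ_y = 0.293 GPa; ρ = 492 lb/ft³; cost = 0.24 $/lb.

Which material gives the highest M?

low-carbon steel

In SI units:
  stainless steel: σ_y = 325.4 MPa, ρ = 7830 kg/m³, cost = 5.830 $/kg
  nylon: σ_y = 79.40 MPa, ρ = 1113 kg/m³, cost = 2.300 $/kg
  soda-lime glass: σ_y = 47.90 MPa, ρ = 2454 kg/m³, cost = 1.510 $/kg
  bronze: σ_y = 187.0 MPa, ρ = 8720 kg/m³, cost = 9.480 $/kg
  commercially pure titanium: σ_y = 257.9 MPa, ρ = 4502 kg/m³, cost = 26.46 $/kg
  molybdenum: σ_y = 541.2 MPa, ρ = 10300 kg/m³, cost = 33.07 $/kg
  low-carbon steel: σ_y = 293.0 MPa, ρ = 7881 kg/m³, cost = 0.5291 $/kg
  low-carbon steel: M = 70.3 kN·m per $
  nylon: M = 31.0 kN·m per $
  soda-lime glass: M = 12.9 kN·m per $
  stainless steel: M = 7.13 kN·m per $
  bronze: M = 2.26 kN·m per $
  commercially pure titanium: M = 2.17 kN·m per $
  molybdenum: M = 1.59 kN·m per $
The maximum is for low-carbon steel.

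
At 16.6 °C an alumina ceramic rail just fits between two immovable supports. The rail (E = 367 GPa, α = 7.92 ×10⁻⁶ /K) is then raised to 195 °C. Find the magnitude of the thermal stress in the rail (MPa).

ΔT = 178.4 K. Constrained thermal stress σ = E·α·ΔT = 367.0×10³ MPa × 7.92×10⁻⁶ × 178.4 = 519 MPa (compressive).

519 MPa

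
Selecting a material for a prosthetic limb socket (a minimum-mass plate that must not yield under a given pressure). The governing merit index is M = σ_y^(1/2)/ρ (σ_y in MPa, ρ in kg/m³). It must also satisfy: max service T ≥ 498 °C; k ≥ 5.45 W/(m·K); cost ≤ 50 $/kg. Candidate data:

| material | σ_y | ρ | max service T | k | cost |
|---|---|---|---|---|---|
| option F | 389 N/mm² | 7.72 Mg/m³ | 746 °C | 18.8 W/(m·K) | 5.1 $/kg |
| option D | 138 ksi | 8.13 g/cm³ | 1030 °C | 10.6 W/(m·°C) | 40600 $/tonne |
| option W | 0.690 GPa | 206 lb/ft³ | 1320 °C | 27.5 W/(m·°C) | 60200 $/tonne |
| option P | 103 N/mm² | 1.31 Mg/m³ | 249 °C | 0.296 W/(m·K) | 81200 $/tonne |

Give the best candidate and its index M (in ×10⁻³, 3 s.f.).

Screen on constraints: max service T ≥ 498 °C; k ≥ 5.45 W/(m·K); cost ≤ 50 $/kg. Survivors: option F, option D.
After converting to SI:
  option F: σ_y = 389.0 MPa, ρ = 7720 kg/m³
  option D: σ_y = 951.5 MPa, ρ = 8130 kg/m³
  option D: M = 3.79×10⁻³
  option F: M = 2.55×10⁻³
The maximum is for option D.

option D, M = 3.79×10⁻³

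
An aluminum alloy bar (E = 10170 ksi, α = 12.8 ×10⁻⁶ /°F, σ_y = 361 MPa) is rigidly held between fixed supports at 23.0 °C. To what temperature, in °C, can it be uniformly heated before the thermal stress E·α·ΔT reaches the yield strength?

246 °C

E = 10170 ksi = 70.12 GPa.
α = 12.8×10⁻⁶/°F × 9/5 = 23.0×10⁻⁶/K.
E·α·ΔT = 361.0 MPa ⇒ ΔT = 361.0 / (70.12×10³ × 23.0×10⁻⁶) = 223.5 K.
T = 23.0 + 223.5 = 246.5 °C.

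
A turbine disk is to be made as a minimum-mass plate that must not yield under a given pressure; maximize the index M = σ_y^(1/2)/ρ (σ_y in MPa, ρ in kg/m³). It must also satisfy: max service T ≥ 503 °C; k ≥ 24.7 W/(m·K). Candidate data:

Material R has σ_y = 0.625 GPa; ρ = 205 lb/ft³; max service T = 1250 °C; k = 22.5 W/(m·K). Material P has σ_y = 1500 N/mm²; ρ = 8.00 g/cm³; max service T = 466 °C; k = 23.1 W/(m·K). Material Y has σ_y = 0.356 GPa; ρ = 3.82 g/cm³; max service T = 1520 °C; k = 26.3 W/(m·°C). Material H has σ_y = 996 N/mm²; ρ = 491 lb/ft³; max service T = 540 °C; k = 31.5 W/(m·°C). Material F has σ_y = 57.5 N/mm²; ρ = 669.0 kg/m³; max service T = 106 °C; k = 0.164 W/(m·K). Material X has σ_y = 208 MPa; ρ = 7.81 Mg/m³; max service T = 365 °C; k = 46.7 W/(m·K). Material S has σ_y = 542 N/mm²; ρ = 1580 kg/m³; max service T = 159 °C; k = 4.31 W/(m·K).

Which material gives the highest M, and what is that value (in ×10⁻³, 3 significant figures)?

material Y, M = 4.94×10⁻³

Screen on constraints: max service T ≥ 503 °C; k ≥ 24.7 W/(m·K). Survivors: material Y, material H.
In SI units:
  material Y: σ_y = 356.0 MPa, ρ = 3820 kg/m³
  material H: σ_y = 996.0 MPa, ρ = 7865 kg/m³
  material Y: M = 4.94×10⁻³
  material H: M = 4.01×10⁻³
Highest index: material Y.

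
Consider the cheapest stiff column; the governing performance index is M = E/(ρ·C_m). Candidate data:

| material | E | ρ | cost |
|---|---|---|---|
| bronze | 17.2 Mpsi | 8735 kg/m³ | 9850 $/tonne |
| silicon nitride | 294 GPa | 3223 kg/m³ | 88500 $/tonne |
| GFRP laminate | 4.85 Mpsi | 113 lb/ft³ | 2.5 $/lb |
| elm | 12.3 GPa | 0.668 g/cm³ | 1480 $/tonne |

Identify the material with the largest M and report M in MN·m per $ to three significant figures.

Convert each candidate to consistent units, then evaluate M:
  bronze: E = 118.6 GPa, ρ = 8735 kg/m³, cost = 9.850 $/kg
  silicon nitride: E = 294.0 GPa, ρ = 3223 kg/m³, cost = 88.50 $/kg
  GFRP laminate: E = 33.44 GPa, ρ = 1810 kg/m³, cost = 5.511 $/kg
  elm: E = 12.30 GPa, ρ = 668.0 kg/m³, cost = 1.480 $/kg
  elm: M = 12.4 MN·m per $
  GFRP laminate: M = 3.35 MN·m per $
  bronze: M = 1.38 MN·m per $
  silicon nitride: M = 1.03 MN·m per $
Highest index: elm.

elm, M = 12.4 MN·m per $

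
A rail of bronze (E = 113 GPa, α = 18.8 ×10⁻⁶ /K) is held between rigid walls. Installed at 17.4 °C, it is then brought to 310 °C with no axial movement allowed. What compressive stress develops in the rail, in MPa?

ΔT = 292.6 K. Constrained thermal stress σ = E·α·ΔT = 113.0×10³ MPa × 18.8×10⁻⁶ × 292.6 = 622 MPa (compressive).

622 MPa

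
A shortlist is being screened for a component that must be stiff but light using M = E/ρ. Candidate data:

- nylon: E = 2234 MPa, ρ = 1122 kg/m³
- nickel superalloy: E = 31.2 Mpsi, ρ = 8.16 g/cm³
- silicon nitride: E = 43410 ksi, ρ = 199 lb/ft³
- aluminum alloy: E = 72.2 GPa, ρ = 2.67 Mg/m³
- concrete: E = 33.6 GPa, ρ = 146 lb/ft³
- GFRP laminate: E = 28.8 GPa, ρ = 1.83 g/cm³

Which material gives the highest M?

silicon nitride

Putting every candidate on a common basis:
  nylon: E = 2.234 GPa, ρ = 1122 kg/m³
  nickel superalloy: E = 215.1 GPa, ρ = 8160 kg/m³
  silicon nitride: E = 299.3 GPa, ρ = 3188 kg/m³
  aluminum alloy: E = 72.20 GPa, ρ = 2670 kg/m³
  concrete: E = 33.60 GPa, ρ = 2339 kg/m³
  GFRP laminate: E = 28.80 GPa, ρ = 1830 kg/m³
  silicon nitride: M = 93.9 MN·m/kg
  aluminum alloy: M = 27.0 MN·m/kg
  nickel superalloy: M = 26.4 MN·m/kg
  GFRP laminate: M = 15.7 MN·m/kg
  concrete: M = 14.4 MN·m/kg
  nylon: M = 1.99 MN·m/kg
Silicon nitride ranks first.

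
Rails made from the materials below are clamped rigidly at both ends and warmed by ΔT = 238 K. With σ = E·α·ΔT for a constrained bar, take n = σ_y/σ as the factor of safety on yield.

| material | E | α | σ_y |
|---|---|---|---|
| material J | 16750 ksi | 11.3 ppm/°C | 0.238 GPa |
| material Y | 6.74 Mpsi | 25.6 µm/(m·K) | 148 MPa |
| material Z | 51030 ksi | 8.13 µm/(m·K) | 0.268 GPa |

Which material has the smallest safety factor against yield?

material Z

With everything in SI (GPa, ×10⁻⁶/K, MPa):
  material J: E = 115.5, α = 11.3, σ_y = 238.0 → σ = 311 MPa, n = 0.766
  material Y: E = 46.47, α = 25.6, σ_y = 148.0 → σ = 283 MPa, n = 0.523
  material Z: E = 351.8, α = 8.13, σ_y = 268.0 → σ = 681 MPa, n = 0.394
The minimum is material Z at n = 0.394.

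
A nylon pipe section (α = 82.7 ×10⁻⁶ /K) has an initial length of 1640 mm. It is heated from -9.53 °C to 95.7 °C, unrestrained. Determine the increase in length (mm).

ΔT = 95.7 − (-9.53) = 105.2 K.
ΔL = α·L₀·ΔT = 82.7×10⁻⁶ × 1640 mm × 105.2 K = 14.3 mm.

14.3 mm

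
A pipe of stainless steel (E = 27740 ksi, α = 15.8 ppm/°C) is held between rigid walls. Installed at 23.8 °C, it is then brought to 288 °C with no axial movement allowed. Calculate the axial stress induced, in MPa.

798 MPa

E = 27740 ksi = 191.3 GPa.
ΔT = 264.2 K. Constrained thermal stress σ = E·α·ΔT = 191.3×10³ MPa × 15.8×10⁻⁶ × 264.2 = 798 MPa (compressive).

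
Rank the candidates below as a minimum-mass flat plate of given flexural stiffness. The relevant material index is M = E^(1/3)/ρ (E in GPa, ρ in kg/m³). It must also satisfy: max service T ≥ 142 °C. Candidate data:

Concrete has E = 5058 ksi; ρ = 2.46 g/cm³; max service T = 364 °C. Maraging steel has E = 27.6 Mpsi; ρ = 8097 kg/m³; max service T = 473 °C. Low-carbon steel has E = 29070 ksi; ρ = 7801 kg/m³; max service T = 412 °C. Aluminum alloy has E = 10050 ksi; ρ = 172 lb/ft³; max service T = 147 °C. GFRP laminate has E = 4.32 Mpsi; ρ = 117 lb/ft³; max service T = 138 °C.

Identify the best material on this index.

Screen on constraints: max service T ≥ 142 °C. Survivors: concrete, maraging steel, low-carbon steel, aluminum alloy.
Putting every candidate on a common basis:
  concrete: E = 34.87 GPa, ρ = 2460 kg/m³
  maraging steel: E = 190.3 GPa, ρ = 8097 kg/m³
  low-carbon steel: E = 200.4 GPa, ρ = 7801 kg/m³
  aluminum alloy: E = 69.29 GPa, ρ = 2755 kg/m³
  aluminum alloy: M = 1.49×10⁻³
  concrete: M = 1.33×10⁻³
  low-carbon steel: M = 0.750×10⁻³
  maraging steel: M = 0.710×10⁻³
Aluminum alloy has the largest M.

aluminum alloy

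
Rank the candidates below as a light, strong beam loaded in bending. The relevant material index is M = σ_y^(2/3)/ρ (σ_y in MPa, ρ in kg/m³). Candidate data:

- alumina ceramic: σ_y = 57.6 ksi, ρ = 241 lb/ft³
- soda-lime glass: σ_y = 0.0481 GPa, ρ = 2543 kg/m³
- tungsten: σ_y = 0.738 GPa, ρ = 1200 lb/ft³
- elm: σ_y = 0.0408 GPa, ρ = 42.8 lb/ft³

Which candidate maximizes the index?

elm

Normalizing units and computing the index:
  alumina ceramic: σ_y = 397.1 MPa, ρ = 3860 kg/m³
  soda-lime glass: σ_y = 48.10 MPa, ρ = 2543 kg/m³
  tungsten: σ_y = 738.0 MPa, ρ = 19220 kg/m³
  elm: σ_y = 40.80 MPa, ρ = 685.6 kg/m³
  elm: M = 17.3×10⁻³
  alumina ceramic: M = 14.0×10⁻³
  soda-lime glass: M = 5.20×10⁻³
  tungsten: M = 4.25×10⁻³
The maximum is for elm.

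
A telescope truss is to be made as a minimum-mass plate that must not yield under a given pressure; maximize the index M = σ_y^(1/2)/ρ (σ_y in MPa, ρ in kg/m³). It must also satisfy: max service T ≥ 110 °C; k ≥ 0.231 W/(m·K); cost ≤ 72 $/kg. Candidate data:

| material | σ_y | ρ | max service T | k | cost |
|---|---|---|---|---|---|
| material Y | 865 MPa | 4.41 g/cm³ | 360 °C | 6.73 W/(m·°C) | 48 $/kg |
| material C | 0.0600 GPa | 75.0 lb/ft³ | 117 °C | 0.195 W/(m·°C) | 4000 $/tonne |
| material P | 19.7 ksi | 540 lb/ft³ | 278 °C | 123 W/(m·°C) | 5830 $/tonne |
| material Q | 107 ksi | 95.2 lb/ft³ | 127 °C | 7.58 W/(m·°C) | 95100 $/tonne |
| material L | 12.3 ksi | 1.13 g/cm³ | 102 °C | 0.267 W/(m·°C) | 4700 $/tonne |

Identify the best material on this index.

Screen on constraints: max service T ≥ 110 °C; k ≥ 0.231 W/(m·K); cost ≤ 72 $/kg. Survivors: material Y, material P.
Putting every candidate on a common basis:
  material Y: σ_y = 865.0 MPa, ρ = 4410 kg/m³
  material P: σ_y = 135.8 MPa, ρ = 8650 kg/m³
  material Y: M = 6.67×10⁻³
  material P: M = 1.35×10⁻³
The maximum is for material Y.

material Y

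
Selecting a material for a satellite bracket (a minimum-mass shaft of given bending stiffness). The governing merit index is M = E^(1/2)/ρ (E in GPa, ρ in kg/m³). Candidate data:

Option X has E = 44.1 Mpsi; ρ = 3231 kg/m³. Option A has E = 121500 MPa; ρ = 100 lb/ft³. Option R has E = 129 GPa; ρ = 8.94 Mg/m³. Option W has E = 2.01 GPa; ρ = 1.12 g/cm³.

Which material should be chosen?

Normalizing units and computing the index:
  option X: E = 304.1 GPa, ρ = 3231 kg/m³
  option A: E = 121.5 GPa, ρ = 1602 kg/m³
  option R: E = 129.0 GPa, ρ = 8940 kg/m³
  option W: E = 2.010 GPa, ρ = 1120 kg/m³
  option A: M = 6.88×10⁻³
  option X: M = 5.40×10⁻³
  option R: M = 1.27×10⁻³
  option W: M = 1.27×10⁻³
The maximum is for option A.

option A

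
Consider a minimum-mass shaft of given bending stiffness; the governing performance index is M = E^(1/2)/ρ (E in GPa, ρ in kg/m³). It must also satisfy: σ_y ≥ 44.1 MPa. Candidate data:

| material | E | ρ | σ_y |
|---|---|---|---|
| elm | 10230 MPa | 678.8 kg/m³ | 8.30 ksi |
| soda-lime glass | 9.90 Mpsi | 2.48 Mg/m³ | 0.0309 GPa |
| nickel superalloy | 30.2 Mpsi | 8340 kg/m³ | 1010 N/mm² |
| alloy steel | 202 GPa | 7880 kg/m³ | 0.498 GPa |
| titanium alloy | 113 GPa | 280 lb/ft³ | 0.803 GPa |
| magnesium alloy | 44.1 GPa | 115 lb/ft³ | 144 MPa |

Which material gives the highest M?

Screen on constraints: σ_y ≥ 44.1 MPa. Survivors: elm, nickel superalloy, alloy steel, titanium alloy, magnesium alloy.
Normalizing units and computing the index:
  elm: E = 10.23 GPa, ρ = 678.8 kg/m³
  nickel superalloy: E = 208.2 GPa, ρ = 8340 kg/m³
  alloy steel: E = 202.0 GPa, ρ = 7880 kg/m³
  titanium alloy: E = 113.0 GPa, ρ = 4485 kg/m³
  magnesium alloy: E = 44.10 GPa, ρ = 1842 kg/m³
  elm: M = 4.71×10⁻³
  magnesium alloy: M = 3.60×10⁻³
  titanium alloy: M = 2.37×10⁻³
  alloy steel: M = 1.80×10⁻³
  nickel superalloy: M = 1.73×10⁻³
Highest index: elm.

elm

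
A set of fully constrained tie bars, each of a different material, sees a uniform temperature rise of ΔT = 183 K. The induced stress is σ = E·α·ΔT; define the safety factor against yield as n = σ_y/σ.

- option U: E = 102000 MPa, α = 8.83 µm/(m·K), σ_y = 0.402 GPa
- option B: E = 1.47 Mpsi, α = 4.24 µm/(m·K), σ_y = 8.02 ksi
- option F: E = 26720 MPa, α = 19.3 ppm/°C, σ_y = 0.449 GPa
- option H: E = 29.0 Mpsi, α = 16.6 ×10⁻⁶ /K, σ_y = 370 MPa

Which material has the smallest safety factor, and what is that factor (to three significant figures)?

With everything in SI (GPa, ×10⁻⁶/K, MPa):
  option U: E = 102.0, α = 8.83, σ_y = 402.0 → σ = 165 MPa, n = 2.44
  option B: E = 10.14, α = 4.24, σ_y = 55.30 → σ = 7.86 MPa, n = 7.03
  option F: E = 26.72, α = 19.3, σ_y = 449.0 → σ = 94.4 MPa, n = 4.76
  option H: E = 199.9, α = 16.6, σ_y = 370.0 → σ = 607 MPa, n = 0.609
The minimum is option H at n = 0.609.

option H, n = 0.609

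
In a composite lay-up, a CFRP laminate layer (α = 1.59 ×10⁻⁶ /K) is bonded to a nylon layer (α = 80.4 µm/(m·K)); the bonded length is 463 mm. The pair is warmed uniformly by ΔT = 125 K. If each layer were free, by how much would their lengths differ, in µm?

Δα = |1.59 − 80.4|×10⁻⁶/K = 78.8×10⁻⁶/K.
ΔL_mismatch = Δα·L·ΔT = 78.8×10⁻⁶ × 463.0 mm × 125.0 K = 4560 µm.

4560 µm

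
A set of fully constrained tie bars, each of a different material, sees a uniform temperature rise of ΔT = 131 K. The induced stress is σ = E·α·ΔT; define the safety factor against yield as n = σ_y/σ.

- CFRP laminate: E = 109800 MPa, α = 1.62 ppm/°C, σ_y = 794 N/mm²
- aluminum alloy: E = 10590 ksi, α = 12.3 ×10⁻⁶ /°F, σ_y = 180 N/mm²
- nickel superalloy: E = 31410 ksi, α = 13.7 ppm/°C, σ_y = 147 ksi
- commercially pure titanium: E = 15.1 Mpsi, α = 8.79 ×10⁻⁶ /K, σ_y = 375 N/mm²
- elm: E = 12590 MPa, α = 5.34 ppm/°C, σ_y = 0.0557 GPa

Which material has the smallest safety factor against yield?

Per material, after unit conversion:
  CFRP laminate: E = 109.8, α = 1.62, σ_y = 794.0 → σ = 23.3 MPa, n = 34.1
  aluminum alloy: E = 73.02, α = 22.1, σ_y = 180.0 → σ = 212 MPa, n = 0.850
  nickel superalloy: E = 216.6, α = 13.7, σ_y = 1014 → σ = 389 MPa, n = 2.61
  commercially pure titanium: E = 104.1, α = 8.79, σ_y = 375.0 → σ = 120 MPa, n = 3.13
  elm: E = 12.59, α = 5.34, σ_y = 55.70 → σ = 8.81 MPa, n = 6.32
The minimum is aluminum alloy at n = 0.850.

aluminum alloy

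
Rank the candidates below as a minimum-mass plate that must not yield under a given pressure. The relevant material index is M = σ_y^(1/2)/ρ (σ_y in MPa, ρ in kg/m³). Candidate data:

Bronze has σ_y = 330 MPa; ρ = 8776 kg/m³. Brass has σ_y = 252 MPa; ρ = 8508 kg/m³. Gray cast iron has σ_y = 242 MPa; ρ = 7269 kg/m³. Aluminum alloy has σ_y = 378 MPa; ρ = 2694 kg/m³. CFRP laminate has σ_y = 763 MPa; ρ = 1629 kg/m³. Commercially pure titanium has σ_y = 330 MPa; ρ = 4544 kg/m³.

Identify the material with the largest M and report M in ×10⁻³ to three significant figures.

Computing M directly (units already consistent):
  CFRP laminate: M = 17.0×10⁻³
  aluminum alloy: M = 7.22×10⁻³
  commercially pure titanium: M = 4.00×10⁻³
  gray cast iron: M = 2.14×10⁻³
  bronze: M = 2.07×10⁻³
  brass: M = 1.87×10⁻³
Highest index: CFRP laminate.

CFRP laminate, M = 17.0×10⁻³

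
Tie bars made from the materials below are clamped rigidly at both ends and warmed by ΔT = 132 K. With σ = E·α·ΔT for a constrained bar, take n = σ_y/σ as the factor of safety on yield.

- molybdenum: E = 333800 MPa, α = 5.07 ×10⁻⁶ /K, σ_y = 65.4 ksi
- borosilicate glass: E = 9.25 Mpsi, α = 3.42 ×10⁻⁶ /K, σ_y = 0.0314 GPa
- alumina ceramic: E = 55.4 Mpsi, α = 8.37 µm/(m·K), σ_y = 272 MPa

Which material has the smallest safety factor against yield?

alumina ceramic

Per material, after unit conversion:
  molybdenum: E = 333.8, α = 5.07, σ_y = 450.9 → σ = 223 MPa, n = 2.02
  borosilicate glass: E = 63.78, α = 3.42, σ_y = 31.40 → σ = 28.8 MPa, n = 1.09
  alumina ceramic: E = 382.0, α = 8.37, σ_y = 272.0 → σ = 422 MPa, n = 0.645
Smallest n: alumina ceramic with n = 0.645.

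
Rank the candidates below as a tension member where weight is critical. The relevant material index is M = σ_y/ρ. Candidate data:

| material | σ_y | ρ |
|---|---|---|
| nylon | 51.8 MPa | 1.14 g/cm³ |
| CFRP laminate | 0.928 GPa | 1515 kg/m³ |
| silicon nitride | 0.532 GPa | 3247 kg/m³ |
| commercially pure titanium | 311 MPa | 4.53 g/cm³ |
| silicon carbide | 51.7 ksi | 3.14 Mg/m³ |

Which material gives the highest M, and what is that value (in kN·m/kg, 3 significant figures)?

In SI units:
  nylon: σ_y = 51.80 MPa, ρ = 1140 kg/m³
  CFRP laminate: σ_y = 928.0 MPa, ρ = 1515 kg/m³
  silicon nitride: σ_y = 532.0 MPa, ρ = 3247 kg/m³
  commercially pure titanium: σ_y = 311.0 MPa, ρ = 4530 kg/m³
  silicon carbide: σ_y = 356.5 MPa, ρ = 3140 kg/m³
  CFRP laminate: M = 613 kN·m/kg
  silicon nitride: M = 164 kN·m/kg
  silicon carbide: M = 114 kN·m/kg
  commercially pure titanium: M = 68.7 kN·m/kg
  nylon: M = 45.4 kN·m/kg
Highest index: CFRP laminate.

CFRP laminate, M = 613 kN·m/kg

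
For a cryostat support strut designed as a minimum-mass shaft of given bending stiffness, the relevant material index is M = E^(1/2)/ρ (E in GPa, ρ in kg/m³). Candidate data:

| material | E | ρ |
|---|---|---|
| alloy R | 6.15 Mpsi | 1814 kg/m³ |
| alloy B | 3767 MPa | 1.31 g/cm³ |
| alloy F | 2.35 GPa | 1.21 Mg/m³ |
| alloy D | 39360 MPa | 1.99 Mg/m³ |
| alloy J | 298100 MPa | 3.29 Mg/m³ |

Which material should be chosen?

alloy J

After converting to SI:
  alloy R: E = 42.40 GPa, ρ = 1814 kg/m³
  alloy B: E = 3.767 GPa, ρ = 1310 kg/m³
  alloy F: E = 2.350 GPa, ρ = 1210 kg/m³
  alloy D: E = 39.36 GPa, ρ = 1990 kg/m³
  alloy J: E = 298.1 GPa, ρ = 3290 kg/m³
  alloy J: M = 5.25×10⁻³
  alloy R: M = 3.59×10⁻³
  alloy D: M = 3.15×10⁻³
  alloy B: M = 1.48×10⁻³
  alloy F: M = 1.27×10⁻³
The maximum is for alloy J.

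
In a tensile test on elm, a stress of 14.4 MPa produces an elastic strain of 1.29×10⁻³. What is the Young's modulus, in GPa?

11.2 GPa

E = σ/ε = 14.4 MPa / 1.29×10⁻³ = 11160 MPa = 11.2 GPa.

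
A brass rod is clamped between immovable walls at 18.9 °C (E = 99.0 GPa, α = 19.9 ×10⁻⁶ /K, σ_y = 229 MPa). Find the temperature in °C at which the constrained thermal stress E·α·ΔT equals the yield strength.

E·α·ΔT = 229.0 MPa ⇒ ΔT = 229.0 / (99.00×10³ × 19.9×10⁻⁶) = 116.2 K.
T = 18.9 + 116.2 = 135.1 °C.

135 °C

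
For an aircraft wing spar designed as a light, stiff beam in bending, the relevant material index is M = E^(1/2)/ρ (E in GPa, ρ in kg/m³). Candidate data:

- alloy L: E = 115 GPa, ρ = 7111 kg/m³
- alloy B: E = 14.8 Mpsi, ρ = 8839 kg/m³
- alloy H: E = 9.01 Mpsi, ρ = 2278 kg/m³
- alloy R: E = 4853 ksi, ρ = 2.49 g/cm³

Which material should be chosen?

alloy H

Normalizing units and computing the index:
  alloy L: E = 115.0 GPa, ρ = 7111 kg/m³
  alloy B: E = 102.0 GPa, ρ = 8839 kg/m³
  alloy H: E = 62.12 GPa, ρ = 2278 kg/m³
  alloy R: E = 33.46 GPa, ρ = 2490 kg/m³
  alloy H: M = 3.46×10⁻³
  alloy R: M = 2.32×10⁻³
  alloy L: M = 1.51×10⁻³
  alloy B: M = 1.14×10⁻³
Highest index: alloy H.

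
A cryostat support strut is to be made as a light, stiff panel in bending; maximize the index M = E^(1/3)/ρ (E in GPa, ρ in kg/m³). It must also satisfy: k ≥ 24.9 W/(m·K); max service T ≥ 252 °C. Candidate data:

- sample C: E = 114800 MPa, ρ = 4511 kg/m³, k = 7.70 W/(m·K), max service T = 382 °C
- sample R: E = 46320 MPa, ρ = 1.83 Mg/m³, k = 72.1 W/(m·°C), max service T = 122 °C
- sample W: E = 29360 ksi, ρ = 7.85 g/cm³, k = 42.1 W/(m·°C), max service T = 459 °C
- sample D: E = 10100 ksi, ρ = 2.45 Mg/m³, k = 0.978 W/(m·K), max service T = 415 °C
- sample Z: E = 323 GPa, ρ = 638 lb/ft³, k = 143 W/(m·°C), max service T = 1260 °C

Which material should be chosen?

Screen on constraints: k ≥ 24.9 W/(m·K); max service T ≥ 252 °C. Survivors: sample W, sample Z.
In SI units:
  sample W: E = 202.4 GPa, ρ = 7850 kg/m³
  sample Z: E = 323.0 GPa, ρ = 10220 kg/m³
  sample W: M = 0.748×10⁻³
  sample Z: M = 0.671×10⁻³
Sample W has the largest M.

sample W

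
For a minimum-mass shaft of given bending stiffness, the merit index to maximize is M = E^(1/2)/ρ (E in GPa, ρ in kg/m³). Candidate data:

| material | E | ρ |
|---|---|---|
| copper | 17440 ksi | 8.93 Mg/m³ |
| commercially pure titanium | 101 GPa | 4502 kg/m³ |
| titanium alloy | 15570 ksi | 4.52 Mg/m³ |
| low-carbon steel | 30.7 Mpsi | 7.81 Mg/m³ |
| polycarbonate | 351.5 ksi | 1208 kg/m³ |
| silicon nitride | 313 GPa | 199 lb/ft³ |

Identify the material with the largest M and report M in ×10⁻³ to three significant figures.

silicon nitride, M = 5.55×10⁻³

In SI units:
  copper: E = 120.2 GPa, ρ = 8930 kg/m³
  commercially pure titanium: E = 101.0 GPa, ρ = 4502 kg/m³
  titanium alloy: E = 107.4 GPa, ρ = 4520 kg/m³
  low-carbon steel: E = 211.7 GPa, ρ = 7810 kg/m³
  polycarbonate: E = 2.424 GPa, ρ = 1208 kg/m³
  silicon nitride: E = 313.0 GPa, ρ = 3188 kg/m³
  silicon nitride: M = 5.55×10⁻³
  titanium alloy: M = 2.29×10⁻³
  commercially pure titanium: M = 2.23×10⁻³
  low-carbon steel: M = 1.86×10⁻³
  polycarbonate: M = 1.29×10⁻³
  copper: M = 1.23×10⁻³
Silicon nitride ranks first.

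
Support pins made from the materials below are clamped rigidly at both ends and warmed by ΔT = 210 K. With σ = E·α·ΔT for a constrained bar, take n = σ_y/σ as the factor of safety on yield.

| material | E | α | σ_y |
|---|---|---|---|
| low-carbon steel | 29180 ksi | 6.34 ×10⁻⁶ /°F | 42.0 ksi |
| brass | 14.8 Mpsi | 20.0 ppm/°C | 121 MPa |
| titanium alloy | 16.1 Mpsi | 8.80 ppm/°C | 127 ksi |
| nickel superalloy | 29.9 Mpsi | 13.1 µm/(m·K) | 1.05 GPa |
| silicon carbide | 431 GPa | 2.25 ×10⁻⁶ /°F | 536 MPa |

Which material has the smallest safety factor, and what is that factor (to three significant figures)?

brass, n = 0.282

Converting E to GPa, α to ×10⁻⁶/K, σ_y to MPa, then σ and n for each:
  low-carbon steel: E = 201.2, α = 11.4, σ_y = 289.6 → σ = 482 MPa, n = 0.601
  brass: E = 102.0, α = 20.0, σ_y = 121.0 → σ = 429 MPa, n = 0.282
  titanium alloy: E = 111.0, α = 8.80, σ_y = 875.6 → σ = 205 MPa, n = 4.27
  nickel superalloy: E = 206.2, α = 13.1, σ_y = 1050 → σ = 567 MPa, n = 1.85
  silicon carbide: E = 431.0, α = 4.05, σ_y = 536.0 → σ = 367 MPa, n = 1.46
The minimum is brass at n = 0.282.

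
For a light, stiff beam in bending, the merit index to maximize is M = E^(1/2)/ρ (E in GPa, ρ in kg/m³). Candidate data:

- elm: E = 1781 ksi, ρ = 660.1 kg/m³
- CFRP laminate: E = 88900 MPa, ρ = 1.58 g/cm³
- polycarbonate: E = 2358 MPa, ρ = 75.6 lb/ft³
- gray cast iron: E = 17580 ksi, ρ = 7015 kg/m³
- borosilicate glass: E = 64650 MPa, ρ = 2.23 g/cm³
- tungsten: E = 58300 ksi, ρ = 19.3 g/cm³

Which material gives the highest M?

In SI units:
  elm: E = 12.28 GPa, ρ = 660.1 kg/m³
  CFRP laminate: E = 88.90 GPa, ρ = 1580 kg/m³
  polycarbonate: E = 2.358 GPa, ρ = 1211 kg/m³
  gray cast iron: E = 121.2 GPa, ρ = 7015 kg/m³
  borosilicate glass: E = 64.65 GPa, ρ = 2230 kg/m³
  tungsten: E = 402.0 GPa, ρ = 19300 kg/m³
  CFRP laminate: M = 5.97×10⁻³
  elm: M = 5.31×10⁻³
  borosilicate glass: M = 3.61×10⁻³
  gray cast iron: M = 1.57×10⁻³
  polycarbonate: M = 1.27×10⁻³
  tungsten: M = 1.04×10⁻³
Highest index: CFRP laminate.

CFRP laminate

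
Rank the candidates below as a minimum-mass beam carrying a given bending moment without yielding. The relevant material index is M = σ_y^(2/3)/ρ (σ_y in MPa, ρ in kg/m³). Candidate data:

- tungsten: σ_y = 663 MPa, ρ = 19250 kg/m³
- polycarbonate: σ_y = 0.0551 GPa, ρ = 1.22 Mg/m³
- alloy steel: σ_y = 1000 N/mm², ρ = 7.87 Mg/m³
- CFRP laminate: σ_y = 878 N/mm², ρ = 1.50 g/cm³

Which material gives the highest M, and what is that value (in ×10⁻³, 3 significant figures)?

CFRP laminate, M = 61.1×10⁻³

Convert each candidate to consistent units, then evaluate M:
  tungsten: σ_y = 663.0 MPa, ρ = 19250 kg/m³
  polycarbonate: σ_y = 55.10 MPa, ρ = 1220 kg/m³
  alloy steel: σ_y = 1000 MPa, ρ = 7870 kg/m³
  CFRP laminate: σ_y = 878.0 MPa, ρ = 1500 kg/m³
  CFRP laminate: M = 61.1×10⁻³
  alloy steel: M = 12.7×10⁻³
  polycarbonate: M = 11.9×10⁻³
  tungsten: M = 3.95×10⁻³
The maximum is for CFRP laminate.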